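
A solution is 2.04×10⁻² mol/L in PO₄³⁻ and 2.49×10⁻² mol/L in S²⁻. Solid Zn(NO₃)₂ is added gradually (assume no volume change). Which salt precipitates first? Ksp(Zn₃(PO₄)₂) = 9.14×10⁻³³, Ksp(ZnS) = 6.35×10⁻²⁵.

Precipitation of each salt begins when its ion product equals Ksp.
For Zn₃(PO₄)₂: [Zn²⁺] = (Ksp/[PO₄³⁻]^2)^(1/3) = 2.80×10⁻¹⁰ mol/L
For ZnS: [Zn²⁺] = (Ksp/[S²⁻]) = 2.55×10⁻²³ mol/L
Since ZnS needs less Zn²⁺ to reach saturation, it precipitates first.

ZnS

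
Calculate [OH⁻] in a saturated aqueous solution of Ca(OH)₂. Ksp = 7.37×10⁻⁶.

2.45×10⁻² M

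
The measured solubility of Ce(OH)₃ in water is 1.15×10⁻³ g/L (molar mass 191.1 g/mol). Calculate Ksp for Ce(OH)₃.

s = (1.15×10⁻³ g L⁻¹)/(191.1 g mol⁻¹) = 6.0178×10⁻⁶ M
Ce(OH)₃(s) ⇌ Ce³⁺(aq) + 3 OH⁻(aq)
If s mol/L of Ce(OH)₃ dissolves, [Ce³⁺] = s and [OH⁻] = 3s.
Ksp = [Ce³⁺][OH⁻]^3 = s · (3s)^3 = 27s^4
Ksp = 27 × (6.0178×10⁻⁶)^4 = 3.54×10⁻²⁰

Ksp = 3.54×10⁻²⁰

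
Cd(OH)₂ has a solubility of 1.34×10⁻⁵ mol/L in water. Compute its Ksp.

Ksp = 9.62×10⁻¹⁵

Cd(OH)₂(s) ⇌ Cd²⁺(aq) + 2 OH⁻(aq)
Call the molar solubility s, so that [Cd²⁺] = s and [OH⁻] = 2s.
Ksp = [Cd²⁺][OH⁻]^2 = s · (2s)^2 = 4s^3
Ksp = 4 × (1.34×10⁻⁵)^3 = 9.62×10⁻¹⁵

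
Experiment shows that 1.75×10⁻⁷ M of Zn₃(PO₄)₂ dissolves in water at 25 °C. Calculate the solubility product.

Zn₃(PO₄)₂(s) ⇌ 3 Zn²⁺(aq) + 2 PO₄³⁻(aq)
For each mole of Zn₃(PO₄)₂ that dissolves per liter, [Zn²⁺] = 3s and [PO₄³⁻] = 2s; let s denote this solubility.
Ksp = [Zn²⁺]^3[PO₄³⁻]^2 = (3s)^3 · (2s)^2 = 108s^5
Ksp = 108 × (1.75×10⁻⁷)^5 = 1.77×10⁻³²

Ksp = 1.77×10⁻³²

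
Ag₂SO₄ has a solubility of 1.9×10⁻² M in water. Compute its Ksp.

Ksp = 2.7×10⁻⁵

Ag₂SO₄(s) ⇌ 2 Ag⁺(aq) + SO₄²⁻(aq)
Call the molar solubility s, so that [Ag⁺] = 2s and [SO₄²⁻] = s.
Ksp = [Ag⁺]^2[SO₄²⁻] = (2s)^2 · s = 4s^3
Ksp = 4 × (1.9×10⁻²)^3 = 2.7×10⁻⁵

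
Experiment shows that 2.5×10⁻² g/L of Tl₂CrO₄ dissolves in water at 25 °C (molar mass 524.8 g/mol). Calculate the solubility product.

Ksp = 4.3×10⁻¹³

s = (2.5×10⁻² g L⁻¹)/(524.8 g mol⁻¹) = 4.764×10⁻⁵ M
Tl₂CrO₄(s) ⇌ 2 Tl⁺(aq) + CrO₄²⁻(aq)
With molar solubility s: [Tl⁺] = 2s, [CrO₄²⁻] = s.
Ksp = [Tl⁺]^2[CrO₄²⁻] = (2s)^2 · s = 4s^3
Ksp = 4 × (4.764×10⁻⁵)^3 = 4.3×10⁻¹³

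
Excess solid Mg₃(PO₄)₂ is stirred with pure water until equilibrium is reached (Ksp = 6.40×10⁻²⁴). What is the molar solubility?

Mg₃(PO₄)₂(s) ⇌ 3 Mg²⁺(aq) + 2 PO₄³⁻(aq)
With molar solubility s: [Mg²⁺] = 3s, [PO₄³⁻] = 2s.
Ksp = [Mg²⁺]^3[PO₄³⁻]^2 = (3s)^3 · (2s)^2 = 108s^5
108s^5 = 6.40×10⁻²⁴  ⇒  s^5 = 5.93×10⁻²⁶
s = (5.93×10⁻²⁶)^(1/5) = 9.01×10⁻⁶ mol L⁻¹

9.01×10⁻⁶ M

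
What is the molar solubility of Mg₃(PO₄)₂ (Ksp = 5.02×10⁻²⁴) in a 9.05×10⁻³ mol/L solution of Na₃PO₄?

1.31×10⁻⁷ M

Mg₃(PO₄)₂(s) ⇌ 3 Mg²⁺(aq) + 2 PO₄³⁻(aq)
PO₄³⁻ is already present at 9.05×10⁻³ mol/L. If s mol/L of Mg₃(PO₄)₂ dissolves, [Mg²⁺] = 3s while [PO₄³⁻] ≈ 9.05×10⁻³ mol/L.
Ksp = [Mg²⁺]^3[PO₄³⁻]^2 = (3s)^3(9.05×10⁻³)^2
(3s)^3 = 5.02×10⁻²⁴ / (9.05×10⁻³)^2 = 6.13×10⁻²⁰
s = 1.31×10⁻⁷ mol/L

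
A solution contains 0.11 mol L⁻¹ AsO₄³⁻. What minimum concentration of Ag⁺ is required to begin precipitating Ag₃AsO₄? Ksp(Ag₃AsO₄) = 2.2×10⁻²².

Precipitation begins when Q = Ksp.
Ag₃AsO₄(s) ⇌ 3 Ag⁺(aq) + AsO₄³⁻(aq)
Ksp = [Ag⁺]^3[AsO₄³⁻] = [Ag⁺]^3(0.11)
[Ag⁺]^3 = 2.2×10⁻²² / (0.11) = 2.0×10⁻²¹
[Ag⁺] = 1.3×10⁻⁷ mol L⁻¹

1.3×10⁻⁷ M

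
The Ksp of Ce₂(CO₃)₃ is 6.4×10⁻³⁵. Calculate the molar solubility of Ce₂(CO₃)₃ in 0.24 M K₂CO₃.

3.4×10⁻¹⁷ M

Ce₂(CO₃)₃(s) ⇌ 2 Ce³⁺(aq) + 3 CO₃²⁻(aq)
With CO₃²⁻ already at 0.24 M and s small, take [CO₃²⁻] ≈ 0.24 M and [Ce³⁺] = 2s.
Ksp = [Ce³⁺]^2[CO₃²⁻]^3 = (2s)^2(0.24)^3
(2s)^2 = 6.4×10⁻³⁵ / (0.24)^3 = 4.6×10⁻³³
s = 3.4×10⁻¹⁷ M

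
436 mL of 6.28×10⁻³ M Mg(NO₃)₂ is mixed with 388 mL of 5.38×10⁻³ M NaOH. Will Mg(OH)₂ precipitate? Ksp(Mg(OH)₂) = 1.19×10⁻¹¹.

Yes

After mixing, V = 436 mL + 388 mL = 824 mL.
[Mg²⁺] = (6.28×10⁻³)(436)/824 = 3.32×10⁻³ M
[OH⁻] = (5.38×10⁻³)(388)/824 = 2.53×10⁻³ M
Q = [Mg²⁺][OH⁻]^2 = 2.13×10⁻⁸
Since Q (2.13×10⁻⁸) exceeds Ksp (1.19×10⁻¹¹), Mg(OH)₂ will precipitate.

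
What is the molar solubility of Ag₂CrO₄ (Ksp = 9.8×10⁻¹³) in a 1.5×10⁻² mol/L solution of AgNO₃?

Ag₂CrO₄(s) ⇌ 2 Ag⁺(aq) + CrO₄²⁻(aq)
Ag⁺ is already present at 1.5×10⁻² mol/L. If s mol/L of Ag₂CrO₄ dissolves, [CrO₄²⁻] = s while [Ag⁺] ≈ 1.5×10⁻² mol/L.
Ksp = [Ag⁺]^2[CrO₄²⁻] = (1.5×10⁻²)^2s
s = 9.8×10⁻¹³ / (1.5×10⁻²)^2 = 4.4×10⁻⁹
s = 4.4×10⁻⁹ mol/L

4.4×10⁻⁹ M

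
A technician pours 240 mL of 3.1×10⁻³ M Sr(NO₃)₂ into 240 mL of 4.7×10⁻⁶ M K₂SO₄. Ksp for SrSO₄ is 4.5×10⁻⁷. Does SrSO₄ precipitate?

Total volume after mixing = 240 + 240 = 480 mL.
[Sr²⁺] = (3.1×10⁻³)(240)/480 = 1.6×10⁻³ M
[SO₄²⁻] = (4.7×10⁻⁶)(240)/480 = 2.4×10⁻⁶ M
Q = [Sr²⁺][SO₄²⁻] = 3.6×10⁻⁹
Since Q (3.6×10⁻⁹) is less than Ksp (4.5×10⁻⁷), no SrSO₄ precipitates.

No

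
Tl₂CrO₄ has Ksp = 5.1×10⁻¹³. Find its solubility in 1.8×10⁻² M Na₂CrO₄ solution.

2.7×10⁻⁶ M

Tl₂CrO₄(s) ⇌ 2 Tl⁺(aq) + CrO₄²⁻(aq)
The solution already contains CrO₄²⁻ at 1.8×10⁻² M. Let s be the molar solubility of Tl₂CrO₄.
[CrO₄²⁻] ≈ 1.8×10⁻² M (common ion dominates); [Tl⁺] = 2s.
Ksp = [Tl⁺]^2[CrO₄²⁻] = (2s)^2(1.8×10⁻²)
(2s)^2 = 5.1×10⁻¹³ / (1.8×10⁻²) = 2.8×10⁻¹¹
s = 2.7×10⁻⁶ M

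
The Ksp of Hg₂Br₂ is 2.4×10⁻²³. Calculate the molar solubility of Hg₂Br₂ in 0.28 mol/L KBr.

3.1×10⁻²² M

Hg₂Br₂(s) ⇌ Hg₂²⁺(aq) + 2 Br⁻(aq)
Let s be the solubility of Hg₂Br₂ here. The common ion gives [Br⁻] ≈ 0.28 mol/L, and [Hg₂²⁺] = s.
Ksp = [Hg₂²⁺][Br⁻]^2 = s(0.28)^2
s = 2.4×10⁻²³ / (0.28)^2 = 3.1×10⁻²²
s = 3.1×10⁻²² mol/L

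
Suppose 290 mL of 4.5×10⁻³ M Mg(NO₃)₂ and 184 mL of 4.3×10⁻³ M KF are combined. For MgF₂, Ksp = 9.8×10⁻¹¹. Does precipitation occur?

After mixing, V = 290 mL + 184 mL = 474 mL.
[Mg²⁺] = (4.5×10⁻³)(290)/474 = 2.8×10⁻³ M
[F⁻] = (4.3×10⁻³)(184)/474 = 1.7×10⁻³ M
Q = [Mg²⁺][F⁻]^2 = 7.7×10⁻⁹
Q = 7.7×10⁻⁹ > Ksp = 9.8×10⁻¹¹, so the solution is supersaturated and MgF₂ precipitates.

Yes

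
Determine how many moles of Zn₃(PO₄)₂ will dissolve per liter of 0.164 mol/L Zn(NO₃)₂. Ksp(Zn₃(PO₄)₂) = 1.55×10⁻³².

9.37×10⁻¹⁶ M

Zn₃(PO₄)₂(s) ⇌ 3 Zn²⁺(aq) + 2 PO₄³⁻(aq)
Zn²⁺ is already present at 0.164 mol/L. If s mol/L of Zn₃(PO₄)₂ dissolves, [PO₄³⁻] = 2s while [Zn²⁺] ≈ 0.164 mol/L.
Ksp = [Zn²⁺]^3[PO₄³⁻]^2 = (0.164)^3(2s)^2
(2s)^2 = 1.55×10⁻³² / (0.164)^3 = 3.51×10⁻³⁰
s = 9.37×10⁻¹⁶ mol/L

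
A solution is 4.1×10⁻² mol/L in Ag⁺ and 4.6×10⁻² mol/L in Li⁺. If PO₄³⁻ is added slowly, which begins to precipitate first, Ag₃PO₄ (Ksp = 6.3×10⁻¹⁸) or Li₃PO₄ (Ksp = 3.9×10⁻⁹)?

Ag₃PO₄

The threshold for precipitation is Q = Ksp.
For Ag₃PO₄: [PO₄³⁻] = (Ksp/[Ag⁺]^3) = 9.1×10⁻¹⁴ mol/L
For Li₃PO₄: [PO₄³⁻] = (Ksp/[Li⁺]^3) = 4.0×10⁻⁵ mol/L
The smaller threshold [PO₄³⁻] is reached first, so Ag₃PO₄ precipitates first.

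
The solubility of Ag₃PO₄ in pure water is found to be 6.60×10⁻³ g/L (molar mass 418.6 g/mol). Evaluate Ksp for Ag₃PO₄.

s = (6.60×10⁻³ g L⁻¹)/(418.6 g mol⁻¹) = 1.5767×10⁻⁵ M
Ag₃PO₄(s) ⇌ 3 Ag⁺(aq) + PO₄³⁻(aq)
Let s be the molar solubility. Then [Ag⁺] = 3s and [PO₄³⁻] = s.
Ksp = [Ag⁺]^3[PO₄³⁻] = (3s)^3 · s = 27s^4
Ksp = 27 × (1.5767×10⁻⁵)^4 = 1.67×10⁻¹⁸

Ksp = 1.67×10⁻¹⁸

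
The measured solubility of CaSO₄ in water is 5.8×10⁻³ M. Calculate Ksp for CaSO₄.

Ksp = 3.4×10⁻⁵

CaSO₄(s) ⇌ Ca²⁺(aq) + SO₄²⁻(aq)
Call the molar solubility s, so that [Ca²⁺] = s and [SO₄²⁻] = s.
Ksp = [Ca²⁺][SO₄²⁻] = s · s = s^2
Ksp = (5.8×10⁻³)^2 = 3.4×10⁻⁵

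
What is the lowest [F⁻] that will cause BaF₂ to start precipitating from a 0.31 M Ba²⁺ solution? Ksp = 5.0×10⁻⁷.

1.3×10⁻³ M

A salt starts to precipitate once the ion product Q reaches its Ksp.
BaF₂(s) ⇌ Ba²⁺(aq) + 2 F⁻(aq)
Ksp = [Ba²⁺][F⁻]^2 = [F⁻]^2(0.31)
[F⁻]^2 = 5.0×10⁻⁷ / (0.31) = 1.6×10⁻⁶
[F⁻] = 1.3×10⁻³ M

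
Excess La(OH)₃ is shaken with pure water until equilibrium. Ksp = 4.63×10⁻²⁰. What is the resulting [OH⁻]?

La(OH)₃(s) ⇌ La³⁺(aq) + 3 OH⁻(aq)
For each mole of La(OH)₃ that dissolves per liter, [La³⁺] = s and [OH⁻] = 3s; let s denote this solubility.
Ksp = [La³⁺][OH⁻]^3 = s · (3s)^3 = 27s^4 = 4.63×10⁻²⁰
s = 6.44×10⁻⁶ M
[OH⁻] = 3s = 1.93×10⁻⁵ M

1.93×10⁻⁵ M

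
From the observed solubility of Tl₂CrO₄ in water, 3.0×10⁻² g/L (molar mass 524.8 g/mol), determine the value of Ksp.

s = (3.0×10⁻² g L⁻¹)/(524.8 g mol⁻¹) = 5.716×10⁻⁵ M
Tl₂CrO₄(s) ⇌ 2 Tl⁺(aq) + CrO₄²⁻(aq)
For each mole of Tl₂CrO₄ that dissolves per liter, [Tl⁺] = 2s and [CrO₄²⁻] = s; let s denote this solubility.
Ksp = [Tl⁺]^2[CrO₄²⁻] = (2s)^2 · s = 4s^3
Ksp = 4 × (5.716×10⁻⁵)^3 = 7.5×10⁻¹³

Ksp = 7.5×10⁻¹³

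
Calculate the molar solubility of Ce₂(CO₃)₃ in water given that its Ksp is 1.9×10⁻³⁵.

4.5×10⁻⁸ M

Ce₂(CO₃)₃(s) ⇌ 2 Ce³⁺(aq) + 3 CO₃²⁻(aq)
If s mol/L of Ce₂(CO₃)₃ dissolves, [Ce³⁺] = 2s and [CO₃²⁻] = 3s.
Ksp = [Ce³⁺]^2[CO₃²⁻]^3 = (2s)^2 · (3s)^3 = 108s^5
108s^5 = 1.9×10⁻³⁵  ⇒  s^5 = 1.8×10⁻³⁷
s = 4.5×10⁻⁸ M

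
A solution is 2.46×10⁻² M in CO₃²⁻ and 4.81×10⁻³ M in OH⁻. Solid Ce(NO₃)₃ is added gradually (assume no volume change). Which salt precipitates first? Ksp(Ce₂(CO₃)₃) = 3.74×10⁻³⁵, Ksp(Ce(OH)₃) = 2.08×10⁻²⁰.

Ce₂(CO₃)₃

A salt starts to precipitate once the ion product Q reaches its Ksp.
For Ce₂(CO₃)₃: [Ce³⁺] = (Ksp/[CO₃²⁻]^3)^(1/2) = 1.59×10⁻¹⁵ M
For Ce(OH)₃: [Ce³⁺] = (Ksp/[OH⁻]^3) = 1.87×10⁻¹³ M
The smaller threshold [Ce³⁺] is reached first, so Ce₂(CO₃)₃ precipitates first.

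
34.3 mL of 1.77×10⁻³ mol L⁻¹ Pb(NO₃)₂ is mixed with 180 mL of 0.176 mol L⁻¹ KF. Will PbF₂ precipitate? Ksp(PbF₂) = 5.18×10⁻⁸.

Yes

The combined volume is 214.3 mL.
[Pb²⁺] = (1.77×10⁻³)(34.3)/214.3 = 2.83×10⁻⁴ mol L⁻¹
[F⁻] = (0.176)(180)/214.3 = 0.148 mol L⁻¹
Q = [Pb²⁺][F⁻]^2 = 6.19×10⁻⁶
Because Q > Ksp (6.19×10⁻⁶ vs 5.18×10⁻⁸), a precipitate of PbF₂ forms.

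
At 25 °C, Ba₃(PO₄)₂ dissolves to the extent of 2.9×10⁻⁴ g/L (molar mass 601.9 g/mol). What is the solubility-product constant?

Convert to molarity: s = 2.9×10⁻⁴ / 601.9 = 4.818×10⁻⁷ mol/L
Ba₃(PO₄)₂(s) ⇌ 3 Ba²⁺(aq) + 2 PO₄³⁻(aq)
With molar solubility s: [Ba²⁺] = 3s, [PO₄³⁻] = 2s.
Ksp = [Ba²⁺]^3[PO₄³⁻]^2 = (3s)^3 · (2s)^2 = 108s^5
Ksp = 108 × (4.818×10⁻⁷)^5 = 2.8×10⁻³⁰

Ksp = 2.8×10⁻³⁰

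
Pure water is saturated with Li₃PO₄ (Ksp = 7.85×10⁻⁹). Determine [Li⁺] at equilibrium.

Li₃PO₄(s) ⇌ 3 Li⁺(aq) + PO₄³⁻(aq)
If s mol/L of Li₃PO₄ dissolves, [Li⁺] = 3s and [PO₄³⁻] = s.
Ksp = [Li⁺]^3[PO₄³⁻] = (3s)^3 · s = 27s^4 = 7.85×10⁻⁹
s = 4.13×10⁻³ M
[Li⁺] = 3s = 1.24×10⁻² M

1.24×10⁻² M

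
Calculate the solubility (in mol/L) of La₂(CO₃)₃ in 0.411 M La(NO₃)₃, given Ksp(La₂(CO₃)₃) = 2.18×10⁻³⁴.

La₂(CO₃)₃(s) ⇌ 2 La³⁺(aq) + 3 CO₃²⁻(aq)
Let s be the solubility of La₂(CO₃)₃ here. The common ion gives [La³⁺] ≈ 0.411 M, and [CO₃²⁻] = 3s.
Ksp = [La³⁺]^2[CO₃²⁻]^3 = (0.411)^2(3s)^3
(3s)^3 = 2.18×10⁻³⁴ / (0.411)^2 = 1.29×10⁻³³
s = 3.63×10⁻¹² M

3.63×10⁻¹² M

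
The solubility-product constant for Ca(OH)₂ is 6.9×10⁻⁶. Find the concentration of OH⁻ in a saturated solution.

2.4×10⁻² M

Ca(OH)₂(s) ⇌ Ca²⁺(aq) + 2 OH⁻(aq)
With molar solubility s: [Ca²⁺] = s, [OH⁻] = 2s.
Ksp = [Ca²⁺][OH⁻]^2 = s · (2s)^2 = 4s^3 = 6.9×10⁻⁶
s = 1.2×10⁻² mol L⁻¹
[OH⁻] = 2s = 2.4×10⁻² mol L⁻¹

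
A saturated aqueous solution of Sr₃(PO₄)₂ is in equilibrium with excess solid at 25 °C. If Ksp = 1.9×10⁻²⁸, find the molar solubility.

1.1×10⁻⁶ M

Sr₃(PO₄)₂(s) ⇌ 3 Sr²⁺(aq) + 2 PO₄³⁻(aq)
If s mol/L of Sr₃(PO₄)₂ dissolves, [Sr²⁺] = 3s and [PO₄³⁻] = 2s.
Ksp = [Sr²⁺]^3[PO₄³⁻]^2 = (3s)^3 · (2s)^2 = 108s^5
108s^5 = 1.9×10⁻²⁸  ⇒  s^5 = 1.8×10⁻³⁰
s = 1.1×10⁻⁶ mol L⁻¹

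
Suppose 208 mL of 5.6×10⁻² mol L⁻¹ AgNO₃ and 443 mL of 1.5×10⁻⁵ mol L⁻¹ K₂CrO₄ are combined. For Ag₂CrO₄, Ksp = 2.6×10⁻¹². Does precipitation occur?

After mixing, V = 208 mL + 443 mL = 651 mL.
[Ag⁺] = (5.6×10⁻²)(208)/651 = 1.8×10⁻² mol L⁻¹
[CrO₄²⁻] = (1.5×10⁻⁵)(443)/651 = 1.0×10⁻⁵ mol L⁻¹
Q = [Ag⁺]^2[CrO₄²⁻] = 3.3×10⁻⁹
Q = 3.3×10⁻⁹ > Ksp = 2.6×10⁻¹², so the solution is supersaturated and Ag₂CrO₄ precipitates.

Yes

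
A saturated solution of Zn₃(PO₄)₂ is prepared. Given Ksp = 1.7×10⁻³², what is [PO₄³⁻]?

Zn₃(PO₄)₂(s) ⇌ 3 Zn²⁺(aq) + 2 PO₄³⁻(aq)
Let s be the molar solubility. Then [Zn²⁺] = 3s and [PO₄³⁻] = 2s.
Ksp = [Zn²⁺]^3[PO₄³⁻]^2 = (3s)^3 · (2s)^2 = 108s^5 = 1.7×10⁻³²
s = 1.7×10⁻⁷ mol/L
[PO₄³⁻] = 2s = 3.5×10⁻⁷ mol/L

3.5×10⁻⁷ M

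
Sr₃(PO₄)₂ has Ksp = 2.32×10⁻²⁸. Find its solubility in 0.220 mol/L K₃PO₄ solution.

Sr₃(PO₄)₂(s) ⇌ 3 Sr²⁺(aq) + 2 PO₄³⁻(aq)
The solution already contains PO₄³⁻ at 0.220 mol/L. Let s be the molar solubility of Sr₃(PO₄)₂.
[PO₄³⁻] ≈ 0.220 mol/L (common ion dominates); [Sr²⁺] = 3s.
Ksp = [Sr²⁺]^3[PO₄³⁻]^2 = (3s)^3(0.220)^2
(3s)^3 = 2.32×10⁻²⁸ / (0.220)^2 = 4.79×10⁻²⁷
s = 5.62×10⁻¹⁰ mol/L

5.62×10⁻¹⁰ M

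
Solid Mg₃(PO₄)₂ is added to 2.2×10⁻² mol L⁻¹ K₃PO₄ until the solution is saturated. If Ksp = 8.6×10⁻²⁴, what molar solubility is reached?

8.7×10⁻⁸ M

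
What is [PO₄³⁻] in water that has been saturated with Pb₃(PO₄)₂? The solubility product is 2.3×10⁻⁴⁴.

Pb₃(PO₄)₂(s) ⇌ 3 Pb²⁺(aq) + 2 PO₄³⁻(aq)
With molar solubility s: [Pb²⁺] = 3s, [PO₄³⁻] = 2s.
Ksp = [Pb²⁺]^3[PO₄³⁻]^2 = (3s)^3 · (2s)^2 = 108s^5 = 2.3×10⁻⁴⁴
s = 7.3×10⁻¹⁰ M
[PO₄³⁻] = 2s = 1.5×10⁻⁹ M

1.5×10⁻⁹ M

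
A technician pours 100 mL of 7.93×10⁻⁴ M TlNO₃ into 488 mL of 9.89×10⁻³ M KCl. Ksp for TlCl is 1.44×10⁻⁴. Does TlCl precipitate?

No

The combined volume is 588 mL.
[Tl⁺] = (7.93×10⁻⁴)(100)/588 = 1.35×10⁻⁴ M
[Cl⁻] = (9.89×10⁻³)(488)/588 = 8.21×10⁻³ M
Q = [Tl⁺][Cl⁻] = 1.11×10⁻⁶
Q = 1.11×10⁻⁶ < Ksp = 1.44×10⁻⁴, so the solution is unsaturated and no precipitate forms.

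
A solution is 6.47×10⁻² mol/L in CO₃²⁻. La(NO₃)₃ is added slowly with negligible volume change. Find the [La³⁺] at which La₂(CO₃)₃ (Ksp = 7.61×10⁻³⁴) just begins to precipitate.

1.68×10⁻¹⁵ M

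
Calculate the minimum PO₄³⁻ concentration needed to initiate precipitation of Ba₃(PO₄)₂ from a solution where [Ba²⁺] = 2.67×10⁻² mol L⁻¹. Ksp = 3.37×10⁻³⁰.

4.21×10⁻¹³ M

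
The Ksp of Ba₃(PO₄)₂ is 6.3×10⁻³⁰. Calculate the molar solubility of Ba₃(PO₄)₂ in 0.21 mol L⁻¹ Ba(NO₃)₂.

Ba₃(PO₄)₂(s) ⇌ 3 Ba²⁺(aq) + 2 PO₄³⁻(aq)
Ba²⁺ is already present at 0.21 mol L⁻¹. If s mol/L of Ba₃(PO₄)₂ dissolves, [PO₄³⁻] = 2s while [Ba²⁺] ≈ 0.21 mol L⁻¹.
Ksp = [Ba²⁺]^3[PO₄³⁻]^2 = (0.21)^3(2s)^2
(2s)^2 = 6.3×10⁻³⁰ / (0.21)^3 = 6.8×10⁻²⁸
s = 1.3×10⁻¹⁴ mol L⁻¹

1.3×10⁻¹⁴ M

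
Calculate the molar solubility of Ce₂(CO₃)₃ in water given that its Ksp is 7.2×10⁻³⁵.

5.8×10⁻⁸ M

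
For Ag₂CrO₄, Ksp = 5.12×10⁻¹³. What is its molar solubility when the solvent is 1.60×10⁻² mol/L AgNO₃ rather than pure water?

Ag₂CrO₄(s) ⇌ 2 Ag⁺(aq) + CrO₄²⁻(aq)
The solution already contains Ag⁺ at 1.60×10⁻² mol/L. Let s be the molar solubility of Ag₂CrO₄.
[Ag⁺] ≈ 1.60×10⁻² mol/L (common ion dominates); [CrO₄²⁻] = s.
Ksp = [Ag⁺]^2[CrO₄²⁻] = (1.60×10⁻²)^2s
s = 5.12×10⁻¹³ / (1.60×10⁻²)^2 = 2.00×10⁻⁹
s = 2.00×10⁻⁹ mol/L

2.00×10⁻⁹ M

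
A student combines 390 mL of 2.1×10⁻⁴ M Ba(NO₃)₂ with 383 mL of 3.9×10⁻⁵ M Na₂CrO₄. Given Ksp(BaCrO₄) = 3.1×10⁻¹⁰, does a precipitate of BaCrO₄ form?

Yes

After mixing, V = 390 mL + 383 mL = 773 mL.
[Ba²⁺] = (2.1×10⁻⁴)(390)/773 = 1.1×10⁻⁴ M
[CrO₄²⁻] = (3.9×10⁻⁵)(383)/773 = 1.9×10⁻⁵ M
Q = [Ba²⁺][CrO₄²⁻] = 2.0×10⁻⁹
Because Q > Ksp (2.0×10⁻⁹ vs 3.1×10⁻¹⁰), a precipitate of BaCrO₄ forms.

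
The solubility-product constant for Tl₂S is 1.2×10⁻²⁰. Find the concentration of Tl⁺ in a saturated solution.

Tl₂S(s) ⇌ 2 Tl⁺(aq) + S²⁻(aq)
If s mol/L of Tl₂S dissolves, [Tl⁺] = 2s and [S²⁻] = s.
Ksp = [Tl⁺]^2[S²⁻] = (2s)^2 · s = 4s^3 = 1.2×10⁻²⁰
s = 1.4×10⁻⁷ M
[Tl⁺] = 2s = 2.9×10⁻⁷ M

2.9×10⁻⁷ M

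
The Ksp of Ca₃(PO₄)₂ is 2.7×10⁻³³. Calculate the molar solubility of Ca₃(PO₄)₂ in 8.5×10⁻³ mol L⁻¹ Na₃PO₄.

1.1×10⁻¹⁰ M

Ca₃(PO₄)₂(s) ⇌ 3 Ca²⁺(aq) + 2 PO₄³⁻(aq)
Let s be the solubility of Ca₃(PO₄)₂ here. The common ion gives [PO₄³⁻] ≈ 8.5×10⁻³ mol L⁻¹, and [Ca²⁺] = 3s.
Ksp = [Ca²⁺]^3[PO₄³⁻]^2 = (3s)^3(8.5×10⁻³)^2
(3s)^3 = 2.7×10⁻³³ / (8.5×10⁻³)^2 = 3.7×10⁻²⁹
s = 1.1×10⁻¹⁰ mol L⁻¹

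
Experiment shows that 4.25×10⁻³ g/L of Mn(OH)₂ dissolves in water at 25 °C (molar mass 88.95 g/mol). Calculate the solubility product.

Convert to molarity: s = 4.25×10⁻³ / 88.95 = 4.7780×10⁻⁵ mol/L
Mn(OH)₂(s) ⇌ Mn²⁺(aq) + 2 OH⁻(aq)
Call the molar solubility s, so that [Mn²⁺] = s and [OH⁻] = 2s.
Ksp = [Mn²⁺][OH⁻]^2 = s · (2s)^2 = 4s^3
Ksp = 4 × (4.7780×10⁻⁵)^3 = 4.36×10⁻¹³

Ksp = 4.36×10⁻¹³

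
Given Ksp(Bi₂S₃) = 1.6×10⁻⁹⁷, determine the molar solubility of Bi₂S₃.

Bi₂S₃(s) ⇌ 2 Bi³⁺(aq) + 3 S²⁻(aq)
Let s be the molar solubility. Then [Bi³⁺] = 2s and [S²⁻] = 3s.
Ksp = [Bi³⁺]^2[S²⁻]^3 = (2s)^2 · (3s)^3 = 108s^5
108s^5 = 1.6×10⁻⁹⁷  ⇒  s^5 = 1.5×10⁻⁹⁹
Taking the 5th root, s = 1.7×10⁻²⁰ mol/L.

1.7×10⁻²⁰ M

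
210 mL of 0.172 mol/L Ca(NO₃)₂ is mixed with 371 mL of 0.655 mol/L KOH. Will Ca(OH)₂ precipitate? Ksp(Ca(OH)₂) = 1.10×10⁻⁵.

The combined volume is 581 mL.
[Ca²⁺] = (0.172)(210)/581 = 6.22×10⁻² mol/L
[OH⁻] = (0.655)(371)/581 = 0.418 mol/L
Q = [Ca²⁺][OH⁻]^2 = 1.09×10⁻²
Since Q (1.09×10⁻²) exceeds Ksp (1.10×10⁻⁵), Ca(OH)₂ will precipitate.

Yes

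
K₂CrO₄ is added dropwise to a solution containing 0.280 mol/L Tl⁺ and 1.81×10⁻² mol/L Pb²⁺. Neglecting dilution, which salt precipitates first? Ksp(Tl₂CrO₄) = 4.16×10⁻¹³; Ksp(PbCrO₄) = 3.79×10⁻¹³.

Tl₂CrO₄

Each salt precipitates once Q = Ksp for that salt.
For Tl₂CrO₄: [CrO₄²⁻] = (Ksp/[Tl⁺]^2) = 5.31×10⁻¹² mol/L
For PbCrO₄: [CrO₄²⁻] = (Ksp/[Pb²⁺]) = 2.09×10⁻¹¹ mol/L
Tl₂CrO₄ requires the lower [CrO₄²⁻], so it precipitates first.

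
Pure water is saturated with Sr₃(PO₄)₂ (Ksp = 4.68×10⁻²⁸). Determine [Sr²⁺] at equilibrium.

Sr₃(PO₄)₂(s) ⇌ 3 Sr²⁺(aq) + 2 PO₄³⁻(aq)
If s mol/L of Sr₃(PO₄)₂ dissolves, [Sr²⁺] = 3s and [PO₄³⁻] = 2s.
Ksp = [Sr²⁺]^3[PO₄³⁻]^2 = (3s)^3 · (2s)^2 = 108s^5 = 4.68×10⁻²⁸
s = 1.34×10⁻⁶ M
[Sr²⁺] = 3s = 4.02×10⁻⁶ M

4.02×10⁻⁶ M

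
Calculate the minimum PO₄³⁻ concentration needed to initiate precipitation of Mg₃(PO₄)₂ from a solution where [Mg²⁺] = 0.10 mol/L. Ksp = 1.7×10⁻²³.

The threshold for precipitation is Q = Ksp.
Mg₃(PO₄)₂(s) ⇌ 3 Mg²⁺(aq) + 2 PO₄³⁻(aq)
Ksp = [Mg²⁺]^3[PO₄³⁻]^2 = [PO₄³⁻]^2(0.10)^3
[PO₄³⁻]^2 = 1.7×10⁻²³ / (0.10)^3 = 1.7×10⁻²⁰
[PO₄³⁻] = 1.3×10⁻¹⁰ mol/L

1.3×10⁻¹⁰ M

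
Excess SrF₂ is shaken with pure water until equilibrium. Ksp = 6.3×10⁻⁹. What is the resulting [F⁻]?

SrF₂(s) ⇌ Sr²⁺(aq) + 2 F⁻(aq)
Let s be the molar solubility. Then [Sr²⁺] = s and [F⁻] = 2s.
Ksp = [Sr²⁺][F⁻]^2 = s · (2s)^2 = 4s^3 = 6.3×10⁻⁹
s = 1.2×10⁻³ M
[F⁻] = 2s = 2.3×10⁻³ M

2.3×10⁻³ M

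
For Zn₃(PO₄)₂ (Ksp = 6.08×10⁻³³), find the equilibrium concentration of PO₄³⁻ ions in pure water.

2.83×10⁻⁷ M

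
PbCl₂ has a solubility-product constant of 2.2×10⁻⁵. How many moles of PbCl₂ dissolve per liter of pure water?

PbCl₂(s) ⇌ Pb²⁺(aq) + 2 Cl⁻(aq)
Let s be the molar solubility. Then [Pb²⁺] = s and [Cl⁻] = 2s.
Ksp = [Pb²⁺][Cl⁻]^2 = s · (2s)^2 = 4s^3
4s^3 = 2.2×10⁻⁵  ⇒  s^3 = 5.5×10⁻⁶
s = 1.8×10⁻² mol L⁻¹

1.8×10⁻² M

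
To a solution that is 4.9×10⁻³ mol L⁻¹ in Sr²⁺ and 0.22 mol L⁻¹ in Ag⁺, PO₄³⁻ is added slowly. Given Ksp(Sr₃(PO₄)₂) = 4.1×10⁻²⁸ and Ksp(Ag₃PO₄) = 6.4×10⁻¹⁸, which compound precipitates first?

Ag₃PO₄

Precipitation of each salt begins when its ion product equals Ksp.
For Sr₃(PO₄)₂: [PO₄³⁻] = (Ksp/[Sr²⁺]^3)^(1/2) = 5.9×10⁻¹¹ mol L⁻¹
For Ag₃PO₄: [PO₄³⁻] = (Ksp/[Ag⁺]^3) = 6.0×10⁻¹⁶ mol L⁻¹
The smaller threshold [PO₄³⁻] is reached first, so Ag₃PO₄ precipitates first.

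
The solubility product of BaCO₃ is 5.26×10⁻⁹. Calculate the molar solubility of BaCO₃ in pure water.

7.25×10⁻⁵ M

BaCO₃(s) ⇌ Ba²⁺(aq) + CO₃²⁻(aq)
If s mol/L of BaCO₃ dissolves, [Ba²⁺] = s and [CO₃²⁻] = s.
Ksp = [Ba²⁺][CO₃²⁻] = s · s = s^2
s^2 = 5.26×10⁻⁹
s = 7.25×10⁻⁵ mol L⁻¹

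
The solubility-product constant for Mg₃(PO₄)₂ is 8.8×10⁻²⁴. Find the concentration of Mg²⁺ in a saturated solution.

2.9×10⁻⁵ M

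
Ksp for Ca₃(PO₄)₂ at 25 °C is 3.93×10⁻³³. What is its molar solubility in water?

1.29×10⁻⁷ M

Ca₃(PO₄)₂(s) ⇌ 3 Ca²⁺(aq) + 2 PO₄³⁻(aq)
With molar solubility s: [Ca²⁺] = 3s, [PO₄³⁻] = 2s.
Ksp = [Ca²⁺]^3[PO₄³⁻]^2 = (3s)^3 · (2s)^2 = 108s^5
108s^5 = 3.93×10⁻³³  ⇒  s^5 = 3.64×10⁻³⁵
s = (3.64×10⁻³⁵)^(1/5) = 1.29×10⁻⁷ mol L⁻¹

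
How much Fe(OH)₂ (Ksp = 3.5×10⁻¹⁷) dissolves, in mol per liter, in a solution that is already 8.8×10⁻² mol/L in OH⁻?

Fe(OH)₂(s) ⇌ Fe²⁺(aq) + 2 OH⁻(aq)
Let s be the solubility of Fe(OH)₂ here. The common ion gives [OH⁻] ≈ 8.8×10⁻² mol/L, and [Fe²⁺] = s.
Ksp = [Fe²⁺][OH⁻]^2 = s(8.8×10⁻²)^2
s = 3.5×10⁻¹⁷ / (8.8×10⁻²)^2 = 4.5×10⁻¹⁵
s = 4.5×10⁻¹⁵ mol/L

4.5×10⁻¹⁵ M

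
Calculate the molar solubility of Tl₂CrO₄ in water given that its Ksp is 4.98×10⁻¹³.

4.99×10⁻⁵ M

Tl₂CrO₄(s) ⇌ 2 Tl⁺(aq) + CrO₄²⁻(aq)
For each mole of Tl₂CrO₄ that dissolves per liter, [Tl⁺] = 2s and [CrO₄²⁻] = s; let s denote this solubility.
Ksp = [Tl⁺]^2[CrO₄²⁻] = (2s)^2 · s = 4s^3
4s^3 = 4.98×10⁻¹³  ⇒  s^3 = 1.25×10⁻¹³
s = 4.99×10⁻⁵ mol L⁻¹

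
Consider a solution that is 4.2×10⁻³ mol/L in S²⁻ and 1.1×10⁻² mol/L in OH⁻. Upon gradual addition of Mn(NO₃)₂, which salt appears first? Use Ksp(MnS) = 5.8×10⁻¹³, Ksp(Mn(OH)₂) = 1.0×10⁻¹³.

MnS

A salt starts to precipitate once the ion product Q reaches its Ksp.
For MnS: [Mn²⁺] = (Ksp/[S²⁻]) = 1.4×10⁻¹⁰ mol/L
For Mn(OH)₂: [Mn²⁺] = (Ksp/[OH⁻]^2) = 8.3×10⁻¹⁰ mol/L
Since MnS needs less Mn²⁺ to reach saturation, it precipitates first.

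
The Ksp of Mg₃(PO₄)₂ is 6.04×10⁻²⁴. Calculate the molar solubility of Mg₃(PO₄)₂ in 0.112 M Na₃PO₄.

2.61×10⁻⁸ M

Mg₃(PO₄)₂(s) ⇌ 3 Mg²⁺(aq) + 2 PO₄³⁻(aq)
PO₄³⁻ is already present at 0.112 M. If s mol/L of Mg₃(PO₄)₂ dissolves, [Mg²⁺] = 3s while [PO₄³⁻] ≈ 0.112 M.
Ksp = [Mg²⁺]^3[PO₄³⁻]^2 = (3s)^3(0.112)^2
(3s)^3 = 6.04×10⁻²⁴ / (0.112)^2 = 4.82×10⁻²²
s = 2.61×10⁻⁸ M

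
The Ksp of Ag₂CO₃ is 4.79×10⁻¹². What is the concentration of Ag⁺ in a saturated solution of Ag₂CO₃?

Ag₂CO₃(s) ⇌ 2 Ag⁺(aq) + CO₃²⁻(aq)
With molar solubility s: [Ag⁺] = 2s, [CO₃²⁻] = s.
Ksp = [Ag⁺]^2[CO₃²⁻] = (2s)^2 · s = 4s^3 = 4.79×10⁻¹²
s = 1.06×10⁻⁴ mol L⁻¹
[Ag⁺] = 2s = 2.12×10⁻⁴ mol L⁻¹

2.12×10⁻⁴ M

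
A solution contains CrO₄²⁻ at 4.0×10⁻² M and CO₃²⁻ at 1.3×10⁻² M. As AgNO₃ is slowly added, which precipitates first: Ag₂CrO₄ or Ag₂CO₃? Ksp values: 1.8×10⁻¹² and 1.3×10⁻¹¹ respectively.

Ag₂CrO₄

Each salt precipitates once Q = Ksp for that salt.
For Ag₂CrO₄: [Ag⁺] = (Ksp/[CrO₄²⁻])^(1/2) = 6.7×10⁻⁶ M
For Ag₂CO₃: [Ag⁺] = (Ksp/[CO₃²⁻])^(1/2) = 3.2×10⁻⁵ M
Ag₂CrO₄ requires the lower [Ag⁺], so it precipitates first.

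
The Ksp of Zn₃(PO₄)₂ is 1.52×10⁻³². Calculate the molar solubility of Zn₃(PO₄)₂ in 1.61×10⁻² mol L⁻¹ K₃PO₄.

1.30×10⁻¹⁰ M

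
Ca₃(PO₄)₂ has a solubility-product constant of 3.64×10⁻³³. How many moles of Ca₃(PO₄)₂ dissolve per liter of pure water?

Ca₃(PO₄)₂(s) ⇌ 3 Ca²⁺(aq) + 2 PO₄³⁻(aq)
For each mole of Ca₃(PO₄)₂ that dissolves per liter, [Ca²⁺] = 3s and [PO₄³⁻] = 2s; let s denote this solubility.
Ksp = [Ca²⁺]^3[PO₄³⁻]^2 = (3s)^3 · (2s)^2 = 108s^5
108s^5 = 3.64×10⁻³³  ⇒  s^5 = 3.37×10⁻³⁵
Taking the 5th root, s = 1.28×10⁻⁷ M.

1.28×10⁻⁷ M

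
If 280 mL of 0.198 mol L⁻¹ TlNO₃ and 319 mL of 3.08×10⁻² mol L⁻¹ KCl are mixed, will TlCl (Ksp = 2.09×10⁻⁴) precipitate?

The combined volume is 599 mL.
[Tl⁺] = (0.198)(280)/599 = 9.26×10⁻² mol L⁻¹
[Cl⁻] = (3.08×10⁻²)(319)/599 = 1.64×10⁻² mol L⁻¹
Q = [Tl⁺][Cl⁻] = 1.52×10⁻³
Q = 1.52×10⁻³ > Ksp = 2.09×10⁻⁴, so the solution is supersaturated and TlCl precipitates.

Yes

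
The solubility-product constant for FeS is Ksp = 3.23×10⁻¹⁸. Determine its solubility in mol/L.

FeS(s) ⇌ Fe²⁺(aq) + S²⁻(aq)
If s mol/L of FeS dissolves, [Fe²⁺] = s and [S²⁻] = s.
Ksp = [Fe²⁺][S²⁻] = s · s = s^2
s^2 = 3.23×10⁻¹⁸
s = (3.23×10⁻¹⁸)^(1/2) = 1.80×10⁻⁹ mol L⁻¹

1.80×10⁻⁹ M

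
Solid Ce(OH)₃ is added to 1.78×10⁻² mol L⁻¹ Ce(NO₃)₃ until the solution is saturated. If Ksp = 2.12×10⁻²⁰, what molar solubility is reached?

3.53×10⁻⁷ M

Ce(OH)₃(s) ⇌ Ce³⁺(aq) + 3 OH⁻(aq)
Let s be the solubility of Ce(OH)₃ here. The common ion gives [Ce³⁺] ≈ 1.78×10⁻² mol L⁻¹, and [OH⁻] = 3s.
Ksp = [Ce³⁺][OH⁻]^3 = (1.78×10⁻²)(3s)^3
(3s)^3 = 2.12×10⁻²⁰ / (1.78×10⁻²) = 1.19×10⁻¹⁸
s = 3.53×10⁻⁷ mol L⁻¹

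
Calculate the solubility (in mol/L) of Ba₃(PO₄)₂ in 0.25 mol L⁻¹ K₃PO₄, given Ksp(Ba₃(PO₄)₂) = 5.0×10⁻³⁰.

1.4×10⁻¹⁰ M

Ba₃(PO₄)₂(s) ⇌ 3 Ba²⁺(aq) + 2 PO₄³⁻(aq)
With PO₄³⁻ already at 0.25 mol L⁻¹ and s small, take [PO₄³⁻] ≈ 0.25 mol L⁻¹ and [Ba²⁺] = 3s.
Ksp = [Ba²⁺]^3[PO₄³⁻]^2 = (3s)^3(0.25)^2
(3s)^3 = 5.0×10⁻³⁰ / (0.25)^2 = 8.0×10⁻²⁹
s = 1.4×10⁻¹⁰ mol L⁻¹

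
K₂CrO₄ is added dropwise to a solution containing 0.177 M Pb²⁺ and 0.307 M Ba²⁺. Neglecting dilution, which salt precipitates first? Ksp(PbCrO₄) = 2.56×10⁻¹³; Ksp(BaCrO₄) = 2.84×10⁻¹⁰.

PbCrO₄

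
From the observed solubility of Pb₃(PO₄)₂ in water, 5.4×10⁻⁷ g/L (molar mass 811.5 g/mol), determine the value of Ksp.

s = (5.4×10⁻⁷ g L⁻¹)/(811.5 g mol⁻¹) = 6.654×10⁻¹⁰ M
Pb₃(PO₄)₂(s) ⇌ 3 Pb²⁺(aq) + 2 PO₄³⁻(aq)
If s mol/L of Pb₃(PO₄)₂ dissolves, [Pb²⁺] = 3s and [PO₄³⁻] = 2s.
Ksp = [Pb²⁺]^3[PO₄³⁻]^2 = (3s)^3 · (2s)^2 = 108s^5
Ksp = 108 × (6.654×10⁻¹⁰)^5 = 1.4×10⁻⁴⁴

Ksp = 1.4×10⁻⁴⁴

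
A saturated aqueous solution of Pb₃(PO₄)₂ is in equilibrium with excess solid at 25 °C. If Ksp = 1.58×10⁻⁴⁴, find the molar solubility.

Pb₃(PO₄)₂(s) ⇌ 3 Pb²⁺(aq) + 2 PO₄³⁻(aq)
If s mol/L of Pb₃(PO₄)₂ dissolves, [Pb²⁺] = 3s and [PO₄³⁻] = 2s.
Ksp = [Pb²⁺]^3[PO₄³⁻]^2 = (3s)^3 · (2s)^2 = 108s^5
108s^5 = 1.58×10⁻⁴⁴  ⇒  s^5 = 1.46×10⁻⁴⁶
s = (1.46×10⁻⁴⁶)^(1/5) = 6.81×10⁻¹⁰ M

6.81×10⁻¹⁰ M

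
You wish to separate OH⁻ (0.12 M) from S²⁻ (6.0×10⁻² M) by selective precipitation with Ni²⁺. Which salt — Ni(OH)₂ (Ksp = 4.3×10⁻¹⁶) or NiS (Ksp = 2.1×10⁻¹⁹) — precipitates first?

NiS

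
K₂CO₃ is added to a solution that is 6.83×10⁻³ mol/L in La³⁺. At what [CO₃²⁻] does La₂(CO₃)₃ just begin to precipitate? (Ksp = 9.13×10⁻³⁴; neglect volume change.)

Each salt precipitates once Q = Ksp for that salt.
La₂(CO₃)₃(s) ⇌ 2 La³⁺(aq) + 3 CO₃²⁻(aq)
Ksp = [La³⁺]^2[CO₃²⁻]^3 = [CO₃²⁻]^3(6.83×10⁻³)^2
[CO₃²⁻]^3 = 9.13×10⁻³⁴ / (6.83×10⁻³)^2 = 1.96×10⁻²⁹
[CO₃²⁻] = 2.69×10⁻¹⁰ mol/L

2.69×10⁻¹⁰ M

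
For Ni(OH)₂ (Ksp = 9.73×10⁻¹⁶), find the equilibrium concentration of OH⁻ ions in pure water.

Ni(OH)₂(s) ⇌ Ni²⁺(aq) + 2 OH⁻(aq)
For each mole of Ni(OH)₂ that dissolves per liter, [Ni²⁺] = s and [OH⁻] = 2s; let s denote this solubility.
Ksp = [Ni²⁺][OH⁻]^2 = s · (2s)^2 = 4s^3 = 9.73×10⁻¹⁶
s = 6.24×10⁻⁶ mol/L
[OH⁻] = 2s = 1.25×10⁻⁵ mol/L

1.25×10⁻⁵ M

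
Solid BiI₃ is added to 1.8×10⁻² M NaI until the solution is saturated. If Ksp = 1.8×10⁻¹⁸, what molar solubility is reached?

BiI₃(s) ⇌ Bi³⁺(aq) + 3 I⁻(aq)
Let s be the solubility of BiI₃ here. The common ion gives [I⁻] ≈ 1.8×10⁻² M, and [Bi³⁺] = s.
Ksp = [Bi³⁺][I⁻]^3 = s(1.8×10⁻²)^3
s = 1.8×10⁻¹⁸ / (1.8×10⁻²)^3 = 3.1×10⁻¹³
s = 3.1×10⁻¹³ M

3.1×10⁻¹³ M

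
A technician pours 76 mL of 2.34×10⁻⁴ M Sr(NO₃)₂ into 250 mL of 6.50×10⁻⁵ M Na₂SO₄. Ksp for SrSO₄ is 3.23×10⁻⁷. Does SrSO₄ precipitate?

No

The combined volume is 326 mL.
[Sr²⁺] = (2.34×10⁻⁴)(76)/326 = 5.46×10⁻⁵ M
[SO₄²⁻] = (6.50×10⁻⁵)(250)/326 = 4.98×10⁻⁵ M
Q = [Sr²⁺][SO₄²⁻] = 2.72×10⁻⁹
Q < Ksp (2.72×10⁻⁹ vs 3.23×10⁻⁷); the solution remains unsaturated and no precipitate forms.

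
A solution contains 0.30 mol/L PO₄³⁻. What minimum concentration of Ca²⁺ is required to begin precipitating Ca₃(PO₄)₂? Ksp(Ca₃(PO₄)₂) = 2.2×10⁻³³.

2.9×10⁻¹¹ M

Precipitation begins when Q = Ksp.
Ca₃(PO₄)₂(s) ⇌ 3 Ca²⁺(aq) + 2 PO₄³⁻(aq)
Ksp = [Ca²⁺]^3[PO₄³⁻]^2 = [Ca²⁺]^3(0.30)^2
[Ca²⁺]^3 = 2.2×10⁻³³ / (0.30)^2 = 2.4×10⁻³²
[Ca²⁺] = 2.9×10⁻¹¹ mol/L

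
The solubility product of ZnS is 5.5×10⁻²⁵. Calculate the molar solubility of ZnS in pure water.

7.4×10⁻¹³ M

ZnS(s) ⇌ Zn²⁺(aq) + S²⁻(aq)
Let s be the molar solubility. Then [Zn²⁺] = s and [S²⁻] = s.
Ksp = [Zn²⁺][S²⁻] = s · s = s^2
s^2 = 5.5×10⁻²⁵
s = (5.5×10⁻²⁵)^(1/2) = 7.4×10⁻¹³ mol L⁻¹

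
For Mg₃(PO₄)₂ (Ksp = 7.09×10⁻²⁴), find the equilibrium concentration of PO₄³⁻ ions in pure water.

1.84×10⁻⁵ M

Mg₃(PO₄)₂(s) ⇌ 3 Mg²⁺(aq) + 2 PO₄³⁻(aq)
Let s be the molar solubility. Then [Mg²⁺] = 3s and [PO₄³⁻] = 2s.
Ksp = [Mg²⁺]^3[PO₄³⁻]^2 = (3s)^3 · (2s)^2 = 108s^5 = 7.09×10⁻²⁴
s = 9.19×10⁻⁶ mol/L
[PO₄³⁻] = 2s = 1.84×10⁻⁵ mol/L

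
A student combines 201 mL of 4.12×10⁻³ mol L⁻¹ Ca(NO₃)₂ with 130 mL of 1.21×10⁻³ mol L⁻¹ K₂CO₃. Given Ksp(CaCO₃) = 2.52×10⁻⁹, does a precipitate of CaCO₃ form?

After mixing, V = 201 mL + 130 mL = 331 mL.
[Ca²⁺] = (4.12×10⁻³)(201)/331 = 2.50×10⁻³ mol L⁻¹
[CO₃²⁻] = (1.21×10⁻³)(130)/331 = 4.75×10⁻⁴ mol L⁻¹
Q = [Ca²⁺][CO₃²⁻] = 1.19×10⁻⁶
Because Q > Ksp (1.19×10⁻⁶ vs 2.52×10⁻⁹), a precipitate of CaCO₃ forms.

Yes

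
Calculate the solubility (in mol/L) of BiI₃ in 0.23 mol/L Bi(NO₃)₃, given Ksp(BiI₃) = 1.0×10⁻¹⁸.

BiI₃(s) ⇌ Bi³⁺(aq) + 3 I⁻(aq)
Let s be the solubility of BiI₃ here. The common ion gives [Bi³⁺] ≈ 0.23 mol/L, and [I⁻] = 3s.
Ksp = [Bi³⁺][I⁻]^3 = (0.23)(3s)^3
(3s)^3 = 1.0×10⁻¹⁸ / (0.23) = 4.3×10⁻¹⁸
s = 5.4×10⁻⁷ mol/L

5.4×10⁻⁷ M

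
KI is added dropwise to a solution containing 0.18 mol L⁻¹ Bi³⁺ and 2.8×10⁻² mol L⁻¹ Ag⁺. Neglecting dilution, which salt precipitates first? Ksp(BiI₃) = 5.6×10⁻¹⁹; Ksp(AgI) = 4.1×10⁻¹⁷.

AgI

The threshold for precipitation is Q = Ksp.
For BiI₃: [I⁻] = (Ksp/[Bi³⁺])^(1/3) = 1.5×10⁻⁶ mol L⁻¹
For AgI: [I⁻] = (Ksp/[Ag⁺]) = 1.5×10⁻¹⁵ mol L⁻¹
Since AgI needs less I⁻ to reach saturation, it precipitates first.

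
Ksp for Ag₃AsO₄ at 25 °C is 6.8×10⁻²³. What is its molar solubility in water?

1.3×10⁻⁶ M

Ag₃AsO₄(s) ⇌ 3 Ag⁺(aq) + AsO₄³⁻(aq)
For each mole of Ag₃AsO₄ that dissolves per liter, [Ag⁺] = 3s and [AsO₄³⁻] = s; let s denote this solubility.
Ksp = [Ag⁺]^3[AsO₄³⁻] = (3s)^3 · s = 27s^4
27s^4 = 6.8×10⁻²³  ⇒  s^4 = 2.5×10⁻²⁴
s = (2.5×10⁻²⁴)^(1/4) = 1.3×10⁻⁶ mol L⁻¹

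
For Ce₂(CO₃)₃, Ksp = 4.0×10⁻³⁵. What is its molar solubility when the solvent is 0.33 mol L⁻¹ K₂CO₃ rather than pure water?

1.7×10⁻¹⁷ M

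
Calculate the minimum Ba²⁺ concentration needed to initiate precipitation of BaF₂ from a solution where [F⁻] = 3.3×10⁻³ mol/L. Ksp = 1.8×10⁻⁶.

Each salt precipitates once Q = Ksp for that salt.
BaF₂(s) ⇌ Ba²⁺(aq) + 2 F⁻(aq)
Ksp = [Ba²⁺][F⁻]^2 = [Ba²⁺](3.3×10⁻³)^2
[Ba²⁺] = 1.8×10⁻⁶ / (3.3×10⁻³)^2 = 0.17
[Ba²⁺] = 0.17 mol/L

0.17 M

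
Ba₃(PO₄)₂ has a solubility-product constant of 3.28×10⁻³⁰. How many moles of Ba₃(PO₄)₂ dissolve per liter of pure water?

Ba₃(PO₄)₂(s) ⇌ 3 Ba²⁺(aq) + 2 PO₄³⁻(aq)
For each mole of Ba₃(PO₄)₂ that dissolves per liter, [Ba²⁺] = 3s and [PO₄³⁻] = 2s; let s denote this solubility.
Ksp = [Ba²⁺]^3[PO₄³⁻]^2 = (3s)^3 · (2s)^2 = 108s^5
108s^5 = 3.28×10⁻³⁰  ⇒  s^5 = 3.04×10⁻³²
s = (3.04×10⁻³²)^(1/5) = 4.97×10⁻⁷ mol/L

4.97×10⁻⁷ M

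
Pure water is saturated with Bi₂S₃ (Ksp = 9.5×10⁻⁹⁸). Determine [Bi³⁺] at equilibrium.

3.1×10⁻²⁰ M

Bi₂S₃(s) ⇌ 2 Bi³⁺(aq) + 3 S²⁻(aq)
With molar solubility s: [Bi³⁺] = 2s, [S²⁻] = 3s.
Ksp = [Bi³⁺]^2[S²⁻]^3 = (2s)^2 · (3s)^3 = 108s^5 = 9.5×10⁻⁹⁸
s = 1.5×10⁻²⁰ mol L⁻¹
[Bi³⁺] = 2s = 3.1×10⁻²⁰ mol L⁻¹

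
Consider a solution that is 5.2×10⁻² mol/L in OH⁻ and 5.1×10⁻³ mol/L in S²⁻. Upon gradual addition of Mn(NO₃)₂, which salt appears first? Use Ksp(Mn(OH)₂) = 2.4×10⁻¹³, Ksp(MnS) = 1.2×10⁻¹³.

MnS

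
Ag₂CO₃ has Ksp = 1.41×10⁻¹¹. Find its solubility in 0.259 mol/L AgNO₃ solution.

2.10×10⁻¹⁰ M

Ag₂CO₃(s) ⇌ 2 Ag⁺(aq) + CO₃²⁻(aq)
With Ag⁺ already at 0.259 mol/L and s small, take [Ag⁺] ≈ 0.259 mol/L and [CO₃²⁻] = s.
Ksp = [Ag⁺]^2[CO₃²⁻] = (0.259)^2s
s = 1.41×10⁻¹¹ / (0.259)^2 = 2.10×10⁻¹⁰
s = 2.10×10⁻¹⁰ mol/L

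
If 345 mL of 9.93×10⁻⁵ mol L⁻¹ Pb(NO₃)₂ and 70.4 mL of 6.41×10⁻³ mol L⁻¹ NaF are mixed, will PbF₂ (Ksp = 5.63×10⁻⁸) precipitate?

After mixing, V = 345 mL + 70.4 mL = 415.4 mL.
[Pb²⁺] = (9.93×10⁻⁵)(345)/415.4 = 8.25×10⁻⁵ mol L⁻¹
[F⁻] = (6.41×10⁻³)(70.4)/415.4 = 1.09×10⁻³ mol L⁻¹
Q = [Pb²⁺][F⁻]^2 = 9.73×10⁻¹¹
Since Q (9.73×10⁻¹¹) is less than Ksp (5.63×10⁻⁸), no PbF₂ precipitates.

No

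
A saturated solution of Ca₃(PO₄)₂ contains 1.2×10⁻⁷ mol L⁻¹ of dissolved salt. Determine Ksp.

Ksp = 2.7×10⁻³³

Ca₃(PO₄)₂(s) ⇌ 3 Ca²⁺(aq) + 2 PO₄³⁻(aq)
Let s be the molar solubility. Then [Ca²⁺] = 3s and [PO₄³⁻] = 2s.
Ksp = [Ca²⁺]^3[PO₄³⁻]^2 = (3s)^3 · (2s)^2 = 108s^5
Ksp = 108 × (1.2×10⁻⁷)^5 = 2.7×10⁻³³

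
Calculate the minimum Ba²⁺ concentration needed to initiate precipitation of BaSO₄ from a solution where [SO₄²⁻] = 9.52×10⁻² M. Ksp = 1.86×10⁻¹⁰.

Each salt precipitates once Q = Ksp for that salt.
BaSO₄(s) ⇌ Ba²⁺(aq) + SO₄²⁻(aq)
Ksp = [Ba²⁺][SO₄²⁻] = [Ba²⁺](9.52×10⁻²)
[Ba²⁺] = 1.86×10⁻¹⁰ / (9.52×10⁻²) = 1.95×10⁻⁹
[Ba²⁺] = 1.95×10⁻⁹ M

1.95×10⁻⁹ M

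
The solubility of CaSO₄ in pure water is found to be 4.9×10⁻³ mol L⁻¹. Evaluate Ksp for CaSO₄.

CaSO₄(s) ⇌ Ca²⁺(aq) + SO₄²⁻(aq)
If s mol/L of CaSO₄ dissolves, [Ca²⁺] = s and [SO₄²⁻] = s.
Ksp = [Ca²⁺][SO₄²⁻] = s · s = s^2
Ksp = (4.9×10⁻³)^2 = 2.4×10⁻⁵

Ksp = 2.4×10⁻⁵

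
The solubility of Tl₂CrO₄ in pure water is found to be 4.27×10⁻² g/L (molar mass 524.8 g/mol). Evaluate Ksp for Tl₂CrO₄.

Ksp = 2.15×10⁻¹²

Molar solubility s = (4.27×10⁻² g/L) / (524.8 g/mol) = 8.1364×10⁻⁵ mol/L
Tl₂CrO₄(s) ⇌ 2 Tl⁺(aq) + CrO₄²⁻(aq)
Let s be the molar solubility. Then [Tl⁺] = 2s and [CrO₄²⁻] = s.
Ksp = [Tl⁺]^2[CrO₄²⁻] = (2s)^2 · s = 4s^3
Ksp = 4 × (8.1364×10⁻⁵)^3 = 2.15×10⁻¹²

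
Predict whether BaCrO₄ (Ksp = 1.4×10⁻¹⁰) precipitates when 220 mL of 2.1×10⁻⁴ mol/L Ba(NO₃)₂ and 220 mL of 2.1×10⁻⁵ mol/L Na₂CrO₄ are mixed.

After mixing, V = 220 mL + 220 mL = 440 mL.
[Ba²⁺] = (2.1×10⁻⁴)(220)/440 = 1.1×10⁻⁴ mol/L
[CrO₄²⁻] = (2.1×10⁻⁵)(220)/440 = 1.1×10⁻⁵ mol/L
Q = [Ba²⁺][CrO₄²⁻] = 1.1×10⁻⁹
Because Q > Ksp (1.1×10⁻⁹ vs 1.4×10⁻¹⁰), a precipitate of BaCrO₄ forms.

Yes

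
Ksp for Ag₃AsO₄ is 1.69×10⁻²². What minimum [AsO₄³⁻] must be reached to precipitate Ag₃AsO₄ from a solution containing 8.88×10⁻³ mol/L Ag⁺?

2.41×10⁻¹⁶ M

The threshold for precipitation is Q = Ksp.
Ag₃AsO₄(s) ⇌ 3 Ag⁺(aq) + AsO₄³⁻(aq)
Ksp = [Ag⁺]^3[AsO₄³⁻] = [AsO₄³⁻](8.88×10⁻³)^3
[AsO₄³⁻] = 1.69×10⁻²² / (8.88×10⁻³)^3 = 2.41×10⁻¹⁶
[AsO₄³⁻] = 2.41×10⁻¹⁶ mol/L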